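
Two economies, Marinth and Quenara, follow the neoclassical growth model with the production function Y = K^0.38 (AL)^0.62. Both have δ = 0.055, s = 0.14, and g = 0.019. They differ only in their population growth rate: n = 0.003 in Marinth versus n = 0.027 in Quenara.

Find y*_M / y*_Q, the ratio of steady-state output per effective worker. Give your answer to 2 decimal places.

y*_M / y*_Q ≈ 1.18

Steady-state y* = [s/(n + g + δ)]^(α/(1−α)), so the ratio is [ (s_M/(n + g + δ)_M) / (s_Q/(n + g + δ)_Q) ]^0.6129.
s_M/(n + g + δ)_M = 0.14/0.077 = 1.8182; s_Q/(n + g + δ)_Q = 0.14/0.101 = 1.3861.
Ratio = (1.8182/1.3861)^0.6129 = 1.3117^0.6129 ≈ 1.1809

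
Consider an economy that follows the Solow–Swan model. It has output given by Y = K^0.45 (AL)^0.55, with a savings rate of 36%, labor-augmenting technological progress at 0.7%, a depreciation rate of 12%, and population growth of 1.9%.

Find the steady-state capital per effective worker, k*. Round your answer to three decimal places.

In steady state, investment equals break-even investment: s·k^α = (n + g + δ)·k.
Dividing both sides by k: k^(1−α) = s / (n + g + δ).
k^0.55 = 0.36 / (0.019 + 0.007 + 0.120) = 0.36 / 0.146 = 2.4658
k* = 2.4658^(1/0.55) ≈ 5.1600

k* = 5.160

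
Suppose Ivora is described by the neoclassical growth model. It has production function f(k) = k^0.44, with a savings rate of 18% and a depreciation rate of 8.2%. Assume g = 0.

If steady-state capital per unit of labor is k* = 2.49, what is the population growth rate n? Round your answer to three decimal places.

n ≈ 0.026

Steady state requires s·f(k) = (n + δ)·k, i.e. s·k^α = (n + δ)·k.
So s / (n + δ) = (k*)^(1−α) = 2.49^0.56 = 1.6668.
Therefore n + δ = s / 1.6668 = 0.18 / 1.6668 = 0.1080, so n = 0.1080 − 0.082 = 0.0260.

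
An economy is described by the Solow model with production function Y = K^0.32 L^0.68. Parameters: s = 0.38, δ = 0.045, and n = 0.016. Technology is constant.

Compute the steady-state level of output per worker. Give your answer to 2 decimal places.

y* = 2.37

In steady state, investment equals break-even investment: s·k^α = (n + δ)·k.
Dividing both sides by k: k^(1−α) = s / (n + δ).
k^0.68 = 0.38 / (0.016 + 0.045) = 0.38 / 0.061 = 6.2295
k* = 6.2295^(1/0.68) ≈ 14.7338
y* = (k*)^α = 14.7338^0.32 ≈ 2.3652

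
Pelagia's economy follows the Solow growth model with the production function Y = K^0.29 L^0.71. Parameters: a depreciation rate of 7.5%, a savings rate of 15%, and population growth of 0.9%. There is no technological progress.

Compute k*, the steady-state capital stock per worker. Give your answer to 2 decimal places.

At the steady state, Δk = 0, so s·k^α = (n + δ)·k.
Rearranging, k^(1−α) = s / (n + δ).
k^0.71 = 0.15 / (0.009 + 0.075) = 0.15 / 0.084 = 1.7857
k* = 1.7857^(1/0.71) ≈ 2.2629

k* = 2.26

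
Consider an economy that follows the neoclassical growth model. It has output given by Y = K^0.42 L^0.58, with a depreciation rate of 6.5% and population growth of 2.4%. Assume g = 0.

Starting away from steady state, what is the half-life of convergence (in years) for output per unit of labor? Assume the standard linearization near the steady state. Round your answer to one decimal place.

Near the steady state the convergence rate is λ = (1 − α)(n + δ).
λ = (1 − 0.42) × 0.089 = 0.58 × 0.089 = 0.05162
Half-life = ln 2 / λ = 0.6931 / 0.05162 ≈ 13.43 years

about 13.4 years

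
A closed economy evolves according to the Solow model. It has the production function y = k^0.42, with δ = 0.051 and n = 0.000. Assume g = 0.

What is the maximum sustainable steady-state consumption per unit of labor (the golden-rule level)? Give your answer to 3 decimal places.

c_gold ≈ 2.670

At the golden rule, f'(k) = n + δ, so α·k^(α−1) = n + δ and k_gold = (α/(n + δ))^(1/(1−α)).
k_gold = (0.42/0.051)^(1/0.58) = 8.2353^1.7241 ≈ 37.9073
c_gold = f(k_gold) − (n + δ)·k_gold = 4.6032 − 0.051×37.9073 ≈ 2.6699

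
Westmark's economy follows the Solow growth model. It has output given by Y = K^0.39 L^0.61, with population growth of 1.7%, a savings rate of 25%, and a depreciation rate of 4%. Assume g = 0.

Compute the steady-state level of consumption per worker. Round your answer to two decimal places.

Steady state requires s·f(k) = (n + δ)·k, i.e. s·k^α = (n + δ)·k.
Dividing both sides by k: k^(1−α) = s / (n + δ).
k^0.61 = 0.25 / (0.017 + 0.040) = 0.25 / 0.057 = 4.3860
k* = 4.3860^(1/0.61) ≈ 11.2868
y* = (k*)^α = 11.2868^0.39 ≈ 2.5734
c* = (1 − s)·y* = (1 − 0.25) × 2.5734 ≈ 1.9301

c* ≈ 1.93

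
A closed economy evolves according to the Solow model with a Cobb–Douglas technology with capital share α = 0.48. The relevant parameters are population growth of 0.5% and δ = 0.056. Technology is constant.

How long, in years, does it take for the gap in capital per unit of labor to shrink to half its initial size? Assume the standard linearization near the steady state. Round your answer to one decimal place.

about 21.9 years

Near the steady state the convergence rate is λ = (1 − α)(n + δ).
λ = (1 − 0.48) × 0.061 = 0.52 × 0.061 = 0.03172
Half-life = ln 2 / λ = 0.6931 / 0.03172 ≈ 21.85 years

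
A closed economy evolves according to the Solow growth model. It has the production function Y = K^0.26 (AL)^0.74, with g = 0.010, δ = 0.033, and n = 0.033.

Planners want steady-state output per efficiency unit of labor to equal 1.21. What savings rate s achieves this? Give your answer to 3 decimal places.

s ≈ 0.131

At the steady state, Δk = 0, so s·k^α = (n + g + δ)·k.
Since y* = [s/(n + g + δ)]^(α/(1−α)), we have s/(n + g + δ) = (y*)^((1−α)/α) = 1.21^2.8462 = 1.7204.
Therefore s = 1.7204 × (n + g + δ) = 1.7204 × 0.076 = 0.1308.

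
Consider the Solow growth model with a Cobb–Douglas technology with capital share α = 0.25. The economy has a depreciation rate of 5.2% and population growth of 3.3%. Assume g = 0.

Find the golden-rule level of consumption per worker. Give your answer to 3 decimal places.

At the golden rule, f'(k) = n + δ, so α·k^(α−1) = n + δ and k_gold = (α/(n + δ))^(1/(1−α)).
k_gold = (0.25/0.085)^(1/0.75) = 2.9412^1.3333 ≈ 4.2139
c_gold = f(k_gold) − (n + δ)·k_gold = 1.4328 − 0.085×4.2139 ≈ 1.0746

c_gold ≈ 1.075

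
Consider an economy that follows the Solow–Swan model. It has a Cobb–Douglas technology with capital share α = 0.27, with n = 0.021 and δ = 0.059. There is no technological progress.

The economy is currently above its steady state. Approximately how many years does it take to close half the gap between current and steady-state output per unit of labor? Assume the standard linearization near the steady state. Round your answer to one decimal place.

about 11.9 years

Near the steady state the convergence rate is λ = (1 − α)(n + δ).
λ = (1 − 0.27) × 0.080 = 0.73 × 0.080 = 0.0584
Half-life = ln 2 / λ = 0.6931 / 0.0584 ≈ 11.87 years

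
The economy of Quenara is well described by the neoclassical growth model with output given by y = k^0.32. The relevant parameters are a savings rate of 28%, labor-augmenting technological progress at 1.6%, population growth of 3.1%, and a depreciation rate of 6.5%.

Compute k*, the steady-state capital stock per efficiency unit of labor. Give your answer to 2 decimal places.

k* = 3.85

Steady state requires s·f(k) = (n + g + δ)·k, i.e. s·k^α = (n + g + δ)·k.
Rearranging, k^(1−α) = s / (n + g + δ).
k^0.68 = 0.28 / (0.031 + 0.016 + 0.065) = 0.28 / 0.112 = 2.5000
k* = 2.5000^(1/0.68) ≈ 3.8477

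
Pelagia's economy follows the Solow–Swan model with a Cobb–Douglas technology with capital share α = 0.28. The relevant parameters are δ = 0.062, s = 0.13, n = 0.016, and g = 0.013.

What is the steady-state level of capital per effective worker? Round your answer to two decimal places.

k* ≈ 1.64

Steady state requires s·f(k) = (n + g + δ)·k, i.e. s·k^α = (n + g + δ)·k.
Rearranging, k^(1−α) = s / (n + g + δ).
k^0.72 = 0.13 / (0.016 + 0.013 + 0.062) = 0.13 / 0.091 = 1.4286
k* = 1.4286^(1/0.72) ≈ 1.6412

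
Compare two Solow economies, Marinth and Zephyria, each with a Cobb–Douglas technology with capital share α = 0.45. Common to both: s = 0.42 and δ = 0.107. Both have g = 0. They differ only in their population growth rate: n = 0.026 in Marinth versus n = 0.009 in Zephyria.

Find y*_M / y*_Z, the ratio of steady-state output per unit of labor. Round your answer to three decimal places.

y*_M / y*_Z ≈ 0.894

Steady-state y* = [s/(n + δ)]^(α/(1−α)), so the ratio is [ (s_M/(n + δ)_M) / (s_Z/(n + δ)_Z) ]^0.8182.
s_M/(n + δ)_M = 0.42/0.133 = 3.1579; s_Z/(n + δ)_Z = 0.42/0.116 = 3.6207.
Ratio = (3.1579/3.6207)^0.8182 = 0.8722^0.8182 ≈ 0.8942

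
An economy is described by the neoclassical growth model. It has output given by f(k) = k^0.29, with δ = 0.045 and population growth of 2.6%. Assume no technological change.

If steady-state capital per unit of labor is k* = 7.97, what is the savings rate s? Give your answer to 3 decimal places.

At the steady state, Δk = 0, so s·k^α = (n + δ)·k.
So s / (n + δ) = (k*)^(1−α) = 7.97^0.71 = 4.3655.
Therefore s = 4.3655 × (n + δ) = 4.3655 × 0.071 = 0.3100.

s ≈ 0.310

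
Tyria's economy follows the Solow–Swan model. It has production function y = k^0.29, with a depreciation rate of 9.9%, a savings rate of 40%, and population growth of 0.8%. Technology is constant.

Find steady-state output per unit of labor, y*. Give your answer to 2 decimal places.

In steady state, investment equals break-even investment: s·k^α = (n + δ)·k.
Dividing both sides by k: k^(1−α) = s / (n + δ).
k^0.71 = 0.40 / (0.008 + 0.099) = 0.40 / 0.107 = 3.7383
k* = 3.7383^(1/0.71) ≈ 6.4059
y* = (k*)^α = 6.4059^0.29 ≈ 1.7136

y* = 1.71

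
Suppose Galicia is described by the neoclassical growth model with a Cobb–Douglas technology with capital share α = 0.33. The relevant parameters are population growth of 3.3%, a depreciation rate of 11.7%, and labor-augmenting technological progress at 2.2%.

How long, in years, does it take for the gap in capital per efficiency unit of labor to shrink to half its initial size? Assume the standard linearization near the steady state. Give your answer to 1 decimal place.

t_½ ≈ 6.0 years

Near the steady state the convergence rate is λ = (1 − α)(n + g + δ).
λ = (1 − 0.33) × 0.172 = 0.67 × 0.172 = 0.11524
Half-life = ln 2 / λ = 0.6931 / 0.11524 ≈ 6.01 years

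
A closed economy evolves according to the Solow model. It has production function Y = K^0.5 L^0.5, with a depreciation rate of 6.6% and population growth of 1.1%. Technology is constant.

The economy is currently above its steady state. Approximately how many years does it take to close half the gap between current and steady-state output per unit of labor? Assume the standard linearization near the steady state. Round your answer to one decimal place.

half-life ≈ 18.0 years

Near the steady state the convergence rate is λ = (1 − α)(n + δ).
λ = (1 − 0.5) × 0.077 = 0.5 × 0.077 = 0.0385
Half-life = ln 2 / λ = 0.6931 / 0.0385 ≈ 18.00 years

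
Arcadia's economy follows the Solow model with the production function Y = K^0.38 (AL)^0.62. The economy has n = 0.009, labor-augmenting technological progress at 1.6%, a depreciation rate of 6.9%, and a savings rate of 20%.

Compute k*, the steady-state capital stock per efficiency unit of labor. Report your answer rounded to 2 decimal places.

At the steady state, Δk = 0, so s·k^α = (n + g + δ)·k.
Rearranging, k^(1−α) = s / (n + g + δ).
k^0.62 = 0.20 / (0.009 + 0.016 + 0.069) = 0.20 / 0.094 = 2.1277
k* = 2.1277^(1/0.62) ≈ 3.3798

k* ≈ 3.38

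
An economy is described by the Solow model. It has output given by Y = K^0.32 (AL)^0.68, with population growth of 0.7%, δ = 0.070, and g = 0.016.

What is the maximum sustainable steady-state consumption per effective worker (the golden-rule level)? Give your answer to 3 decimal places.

At the golden rule, f'(k) = n + g + δ, so α·k^(α−1) = n + g + δ and k_gold = (α/(n + g + δ))^(1/(1−α)).
k_gold = (0.32/0.093)^(1/0.68) = 3.4409^1.4706 ≈ 6.1550
c_gold = f(k_gold) − (n + g + δ)·k_gold = 1.7888 − 0.093×6.1550 ≈ 1.2164

c_gold ≈ 1.216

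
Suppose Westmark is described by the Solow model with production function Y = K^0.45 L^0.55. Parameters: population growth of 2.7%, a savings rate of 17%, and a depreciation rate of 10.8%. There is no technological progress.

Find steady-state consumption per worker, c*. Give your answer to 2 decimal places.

c* = 1.00

At the steady state, Δk = 0, so s·k^α = (n + δ)·k.
Rearranging, k^(1−α) = s / (n + δ).
k^0.55 = 0.17 / (0.027 + 0.108) = 0.17 / 0.135 = 1.2593
k* = 1.2593^(1/0.55) ≈ 1.5207
y* = (k*)^α = 1.5207^0.45 ≈ 1.2076
c* = (1 − s)·y* = (1 − 0.17) × 1.2076 ≈ 1.0023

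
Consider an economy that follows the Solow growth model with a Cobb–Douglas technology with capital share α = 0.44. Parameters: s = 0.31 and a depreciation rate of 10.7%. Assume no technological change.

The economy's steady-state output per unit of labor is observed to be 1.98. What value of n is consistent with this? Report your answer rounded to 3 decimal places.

Steady state requires s·f(k) = (n + δ)·k, i.e. s·k^α = (n + δ)·k.
Since y* = [s/(n + δ)]^(α/(1−α)), we have s/(n + δ) = (y*)^((1−α)/α) = 1.98^1.2727 = 2.3854.
Therefore n + δ = s / 2.3854 = 0.31 / 2.3854 = 0.1300, so n = 0.1300 − 0.107 = 0.0230.

n ≈ 0.023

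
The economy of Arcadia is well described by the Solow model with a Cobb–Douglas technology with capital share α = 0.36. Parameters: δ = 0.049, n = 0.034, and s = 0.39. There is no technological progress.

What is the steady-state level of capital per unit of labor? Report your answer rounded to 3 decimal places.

Steady state requires s·f(k) = (n + δ)·k, i.e. s·k^α = (n + δ)·k.
Dividing both sides by k: k^(1−α) = s / (n + δ).
k^0.64 = 0.39 / (0.034 + 0.049) = 0.39 / 0.083 = 4.6988
k* = 4.6988^(1/0.64) ≈ 11.2197

k* = 11.220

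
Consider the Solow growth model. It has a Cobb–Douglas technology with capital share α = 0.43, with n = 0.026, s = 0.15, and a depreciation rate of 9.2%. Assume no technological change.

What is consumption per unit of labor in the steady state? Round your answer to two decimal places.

c* = 1.02

In steady state, investment equals break-even investment: s·k^α = (n + δ)·k.
Dividing both sides by k: k^(1−α) = s / (n + δ).
k^0.57 = 0.15 / (0.026 + 0.092) = 0.15 / 0.118 = 1.2712
k* = 1.2712^(1/0.57) ≈ 1.5235
y* = (k*)^α = 1.5235^0.43 ≈ 1.1985
c* = (1 − s)·y* = (1 − 0.15) × 1.1985 ≈ 1.0187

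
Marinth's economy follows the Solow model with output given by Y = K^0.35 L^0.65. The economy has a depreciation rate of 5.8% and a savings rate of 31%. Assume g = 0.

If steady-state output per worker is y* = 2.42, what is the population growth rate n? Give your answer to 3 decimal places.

In steady state, investment equals break-even investment: s·k^α = (n + δ)·k.
Since y* = [s/(n + δ)]^(α/(1−α)), we have s/(n + δ) = (y*)^((1−α)/α) = 2.42^1.8571 = 5.1616.
Therefore n + δ = s / 5.1616 = 0.31 / 5.1616 = 0.0601, so n = 0.0601 − 0.058 = 0.0021.

n ≈ 0.002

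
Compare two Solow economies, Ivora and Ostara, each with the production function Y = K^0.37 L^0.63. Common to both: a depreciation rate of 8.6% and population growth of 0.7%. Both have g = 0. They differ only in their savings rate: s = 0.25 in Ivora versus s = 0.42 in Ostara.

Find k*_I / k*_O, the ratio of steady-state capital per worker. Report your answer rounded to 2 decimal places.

k*_I / k*_O ≈ 0.44

Steady-state k* = [s/(n + δ)]^(1/(1−α)), so the ratio is [ (s_I/(n + δ)_I) / (s_O/(n + δ)_O) ]^1.5873.
s_I/(n + δ)_I = 0.25/0.093 = 2.6882; s_O/(n + δ)_O = 0.42/0.093 = 4.5161.
Ratio = (2.6882/4.5161)^1.5873 = 0.5952^1.5873 ≈ 0.4389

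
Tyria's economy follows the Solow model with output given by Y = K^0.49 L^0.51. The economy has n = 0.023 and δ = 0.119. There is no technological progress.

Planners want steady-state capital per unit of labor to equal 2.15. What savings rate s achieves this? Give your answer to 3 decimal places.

Steady state requires s·f(k) = (n + δ)·k, i.e. s·k^α = (n + δ)·k.
So s / (n + δ) = (k*)^(1−α) = 2.15^0.51 = 1.4776.
Therefore s = 1.4776 × (n + δ) = 1.4776 × 0.142 = 0.2098.

s ≈ 0.210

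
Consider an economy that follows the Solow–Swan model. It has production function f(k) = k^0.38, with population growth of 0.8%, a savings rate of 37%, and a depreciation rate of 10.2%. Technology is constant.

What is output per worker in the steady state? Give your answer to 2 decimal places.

y* = 2.10

Steady state requires s·f(k) = (n + δ)·k, i.e. s·k^α = (n + δ)·k.
Rearranging, k^(1−α) = s / (n + δ).
k^0.62 = 0.37 / (0.008 + 0.102) = 0.37 / 0.110 = 3.3636
k* = 3.3636^(1/0.62) ≈ 7.0743
y* = (k*)^α = 7.0743^0.38 ≈ 2.1032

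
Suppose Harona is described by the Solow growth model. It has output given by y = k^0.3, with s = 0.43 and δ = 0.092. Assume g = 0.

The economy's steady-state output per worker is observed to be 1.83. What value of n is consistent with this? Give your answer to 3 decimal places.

n ≈ 0.013

Steady state requires s·f(k) = (n + δ)·k, i.e. s·k^α = (n + δ)·k.
Since y* = [s/(n + δ)]^(α/(1−α)), we have s/(n + δ) = (y*)^((1−α)/α) = 1.83^2.3333 = 4.0962.
Therefore n + δ = s / 4.0962 = 0.43 / 4.0962 = 0.1050, so n = 0.1050 − 0.092 = 0.0130.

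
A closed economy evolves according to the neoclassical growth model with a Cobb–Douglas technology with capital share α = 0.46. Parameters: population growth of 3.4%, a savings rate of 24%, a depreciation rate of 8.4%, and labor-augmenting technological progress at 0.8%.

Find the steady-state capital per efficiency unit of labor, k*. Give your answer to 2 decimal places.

Steady state requires s·f(k) = (n + g + δ)·k, i.e. s·k^α = (n + g + δ)·k.
Dividing both sides by k: k^(1−α) = s / (n + g + δ).
k^0.54 = 0.24 / (0.034 + 0.008 + 0.084) = 0.24 / 0.126 = 1.9048
k* = 1.9048^(1/0.54) ≈ 3.2979

k* ≈ 3.30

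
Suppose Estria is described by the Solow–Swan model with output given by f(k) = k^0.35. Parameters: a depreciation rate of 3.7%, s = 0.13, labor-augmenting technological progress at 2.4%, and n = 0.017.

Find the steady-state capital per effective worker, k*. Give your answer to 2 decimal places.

Steady state requires s·f(k) = (n + g + δ)·k, i.e. s·k^α = (n + g + δ)·k.
Rearranging, k^(1−α) = s / (n + g + δ).
k^0.65 = 0.13 / (0.017 + 0.024 + 0.037) = 0.13 / 0.078 = 1.6667
k* = 1.6667^(1/0.65) ≈ 2.1944

k* = 2.19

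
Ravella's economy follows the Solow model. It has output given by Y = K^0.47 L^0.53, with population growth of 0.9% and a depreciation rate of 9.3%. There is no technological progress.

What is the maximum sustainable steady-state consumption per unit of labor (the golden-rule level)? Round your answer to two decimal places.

c_gold ≈ 2.05

At the golden rule, f'(k) = n + δ, so α·k^(α−1) = n + δ and k_gold = (α/(n + δ))^(1/(1−α)).
k_gold = (0.47/0.102)^(1/0.53) = 4.6078^1.8868 ≈ 17.8599
c_gold = f(k_gold) − (n + δ)·k_gold = 3.8760 − 0.102×17.8599 ≈ 2.0543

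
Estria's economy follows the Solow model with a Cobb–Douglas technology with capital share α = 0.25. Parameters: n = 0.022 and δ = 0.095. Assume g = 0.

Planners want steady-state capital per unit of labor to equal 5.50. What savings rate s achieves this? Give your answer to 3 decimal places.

s ≈ 0.420

In steady state, investment equals break-even investment: s·k^α = (n + δ)·k.
So s / (n + δ) = (k*)^(1−α) = 5.50^0.75 = 3.5915.
Therefore s = 3.5915 × (n + δ) = 3.5915 × 0.117 = 0.4202.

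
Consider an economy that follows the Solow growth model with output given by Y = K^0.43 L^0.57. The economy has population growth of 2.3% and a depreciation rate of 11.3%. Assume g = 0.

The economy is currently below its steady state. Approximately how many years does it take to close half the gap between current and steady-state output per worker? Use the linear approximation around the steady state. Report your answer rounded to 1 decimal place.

Near the steady state the convergence rate is λ = (1 − α)(n + δ).
λ = (1 − 0.43) × 0.136 = 0.57 × 0.136 = 0.07752
Half-life = ln 2 / λ = 0.6931 / 0.07752 ≈ 8.94 years

t_½ ≈ 8.9 years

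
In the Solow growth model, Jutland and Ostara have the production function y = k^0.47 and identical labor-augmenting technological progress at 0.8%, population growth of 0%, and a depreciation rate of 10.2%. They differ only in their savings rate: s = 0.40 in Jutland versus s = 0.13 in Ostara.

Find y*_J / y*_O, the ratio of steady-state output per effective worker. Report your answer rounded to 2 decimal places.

Steady-state y* = [s/(n + g + δ)]^(α/(1−α)), so the ratio is [ (s_J/(n + g + δ)_J) / (s_O/(n + g + δ)_O) ]^0.8868.
s_J/(n + g + δ)_J = 0.40/0.110 = 3.6364; s_O/(n + g + δ)_O = 0.13/0.110 = 1.1818.
Ratio = (3.6364/1.1818)^0.8868 = 3.0770^0.8868 ≈ 2.7094

y*_J / y*_O ≈ 2.71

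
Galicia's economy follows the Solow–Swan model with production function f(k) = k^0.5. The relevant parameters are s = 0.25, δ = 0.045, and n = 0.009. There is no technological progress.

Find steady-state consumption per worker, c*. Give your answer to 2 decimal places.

Steady state requires s·f(k) = (n + δ)·k, i.e. s·k^α = (n + δ)·k.
Rearranging, k^(1−α) = s / (n + δ).
k^0.5 = 0.25 / (0.009 + 0.045) = 0.25 / 0.054 = 4.6296
k* = 4.6296^(1/0.5) ≈ 21.4332
y* = (k*)^α = 21.4332^0.5 ≈ 4.6296
c* = (1 − s)·y* = (1 − 0.25) × 4.6296 ≈ 3.4722

c* = 3.47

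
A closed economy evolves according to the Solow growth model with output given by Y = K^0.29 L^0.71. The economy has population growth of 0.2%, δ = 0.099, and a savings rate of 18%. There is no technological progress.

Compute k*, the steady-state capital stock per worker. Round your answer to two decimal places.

k* = 2.26

Steady state requires s·f(k) = (n + δ)·k, i.e. s·k^α = (n + δ)·k.
Dividing both sides by k: k^(1−α) = s / (n + δ).
k^0.71 = 0.18 / (0.002 + 0.099) = 0.18 / 0.101 = 1.7822
k* = 1.7822^(1/0.71) ≈ 2.2566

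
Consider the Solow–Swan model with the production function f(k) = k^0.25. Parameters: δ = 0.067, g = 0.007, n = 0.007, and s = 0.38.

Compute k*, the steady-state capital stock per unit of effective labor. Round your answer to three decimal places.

k* ≈ 7.854

At the steady state, Δk = 0, so s·k^α = (n + g + δ)·k.
Rearranging, k^(1−α) = s / (n + g + δ).
k^0.75 = 0.38 / (0.007 + 0.007 + 0.067) = 0.38 / 0.081 = 4.6914
k* = 4.6914^(1/0.75) ≈ 7.8536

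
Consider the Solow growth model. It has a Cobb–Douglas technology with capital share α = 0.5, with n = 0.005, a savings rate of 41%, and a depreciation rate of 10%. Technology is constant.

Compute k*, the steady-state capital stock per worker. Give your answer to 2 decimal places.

In steady state, investment equals break-even investment: s·k^α = (n + δ)·k.
Dividing both sides by k: k^(1−α) = s / (n + δ).
k^0.5 = 0.41 / (0.005 + 0.100) = 0.41 / 0.105 = 3.9048
k* = 3.9048^(1/0.5) ≈ 15.2475

k* ≈ 15.25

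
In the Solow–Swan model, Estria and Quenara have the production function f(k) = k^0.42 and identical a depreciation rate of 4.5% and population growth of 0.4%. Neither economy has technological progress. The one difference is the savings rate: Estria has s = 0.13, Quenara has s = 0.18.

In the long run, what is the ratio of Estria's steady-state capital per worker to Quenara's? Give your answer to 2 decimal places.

Steady-state k* = [s/(n + δ)]^(1/(1−α)), so the ratio is [ (s_E/(n + δ)_E) / (s_Q/(n + δ)_Q) ]^1.7241.
s_E/(n + δ)_E = 0.13/0.049 = 2.6531; s_Q/(n + δ)_Q = 0.18/0.049 = 3.6735.
Ratio = (2.6531/3.6735)^1.7241 = 0.7222^1.7241 ≈ 0.5706

ratio ≈ 0.57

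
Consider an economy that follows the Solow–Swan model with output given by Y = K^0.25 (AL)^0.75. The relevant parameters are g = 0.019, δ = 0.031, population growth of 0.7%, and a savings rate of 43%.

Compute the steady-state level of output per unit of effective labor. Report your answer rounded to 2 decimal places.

Steady state requires s·f(k) = (n + g + δ)·k, i.e. s·k^α = (n + g + δ)·k.
Rearranging, k^(1−α) = s / (n + g + δ).
k^0.75 = 0.43 / (0.007 + 0.019 + 0.031) = 0.43 / 0.057 = 7.5439
k* = 7.5439^(1/0.75) ≈ 14.7954
y* = (k*)^α = 14.7954^0.25 ≈ 1.9612

y* ≈ 1.96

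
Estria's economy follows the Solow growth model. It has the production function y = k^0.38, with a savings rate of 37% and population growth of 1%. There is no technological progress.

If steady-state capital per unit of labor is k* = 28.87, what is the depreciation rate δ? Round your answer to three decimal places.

At the steady state, Δk = 0, so s·k^α = (n + δ)·k.
So s / (n + δ) = (k*)^(1−α) = 28.87^0.62 = 8.0441.
Therefore n + δ = s / 8.0441 = 0.37 / 8.0441 = 0.0460, so δ = 0.0460 − 0.010 = 0.0360.

δ ≈ 0.036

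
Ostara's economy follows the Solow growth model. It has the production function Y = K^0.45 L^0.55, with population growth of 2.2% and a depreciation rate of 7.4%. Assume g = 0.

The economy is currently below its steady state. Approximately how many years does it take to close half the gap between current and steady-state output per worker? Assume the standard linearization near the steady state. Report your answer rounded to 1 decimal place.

t_½ ≈ 13.1 years

Near the steady state the convergence rate is λ = (1 − α)(n + δ).
λ = (1 − 0.45) × 0.096 = 0.55 × 0.096 = 0.0528
Half-life = ln 2 / λ = 0.6931 / 0.0528 ≈ 13.13 years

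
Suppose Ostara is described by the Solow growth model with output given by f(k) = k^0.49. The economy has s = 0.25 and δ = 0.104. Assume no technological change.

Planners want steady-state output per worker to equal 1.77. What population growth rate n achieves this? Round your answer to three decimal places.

In steady state, investment equals break-even investment: s·k^α = (n + δ)·k.
Since y* = [s/(n + δ)]^(α/(1−α)), we have s/(n + δ) = (y*)^((1−α)/α) = 1.77^1.0408 = 1.8117.
Therefore n + δ = s / 1.8117 = 0.25 / 1.8117 = 0.1380, so n = 0.1380 − 0.104 = 0.0340.

n ≈ 0.034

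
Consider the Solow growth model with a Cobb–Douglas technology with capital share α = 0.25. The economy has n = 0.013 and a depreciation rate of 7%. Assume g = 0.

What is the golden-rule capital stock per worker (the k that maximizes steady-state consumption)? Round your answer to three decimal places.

The golden rule sets f'(k) = n + δ, i.e. α·k^(α−1) = n + δ.
So k^(1−α) = α / (n + δ) = 0.25 / 0.083 = 3.0120.
k_gold = 3.0120^(1/0.75) ≈ 4.3498

k_gold ≈ 4.350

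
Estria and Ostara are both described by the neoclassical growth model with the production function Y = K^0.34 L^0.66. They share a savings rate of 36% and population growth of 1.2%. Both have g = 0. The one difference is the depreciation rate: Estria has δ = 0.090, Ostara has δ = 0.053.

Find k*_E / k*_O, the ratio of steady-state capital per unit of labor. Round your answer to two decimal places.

Steady-state k* = [s/(n + δ)]^(1/(1−α)), so the ratio is [ (s_E/(n + δ)_E) / (s_O/(n + δ)_O) ]^1.5152.
s_E/(n + δ)_E = 0.36/0.102 = 3.5294; s_O/(n + δ)_O = 0.36/0.065 = 5.5385.
Ratio = (3.5294/5.5385)^1.5152 = 0.6372^1.5152 ≈ 0.5052

k*_E / k*_O ≈ 0.51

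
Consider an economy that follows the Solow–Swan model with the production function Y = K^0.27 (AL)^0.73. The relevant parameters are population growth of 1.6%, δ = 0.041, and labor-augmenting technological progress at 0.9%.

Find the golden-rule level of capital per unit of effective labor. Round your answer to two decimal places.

The golden rule sets f'(k) = n + g + δ, i.e. α·k^(α−1) = n + g + δ.
So k^(1−α) = α / (n + g + δ) = 0.27 / 0.066 = 4.0909.
k_gold = 4.0909^(1/0.73) ≈ 6.8882

k_gold ≈ 6.89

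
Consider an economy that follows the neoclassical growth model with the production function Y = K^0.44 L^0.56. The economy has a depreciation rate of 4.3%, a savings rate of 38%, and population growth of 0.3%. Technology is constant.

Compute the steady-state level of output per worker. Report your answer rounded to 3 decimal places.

y* ≈ 5.254

At the steady state, Δk = 0, so s·k^α = (n + δ)·k.
Rearranging, k^(1−α) = s / (n + δ).
k^0.56 = 0.38 / (0.003 + 0.043) = 0.38 / 0.046 = 8.2609
k* = 8.2609^(1/0.56) ≈ 43.4059
y* = (k*)^α = 43.4059^0.44 ≈ 5.2544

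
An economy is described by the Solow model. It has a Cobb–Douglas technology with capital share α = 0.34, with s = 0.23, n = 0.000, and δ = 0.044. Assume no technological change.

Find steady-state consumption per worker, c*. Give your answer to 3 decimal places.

Steady state requires s·f(k) = (n + δ)·k, i.e. s·k^α = (n + δ)·k.
Dividing both sides by k: k^(1−α) = s / (n + δ).
k^0.66 = 0.23 / (0.000 + 0.044) = 0.23 / 0.044 = 5.2273
k* = 5.2273^(1/0.66) ≈ 12.2546
y* = (k*)^α = 12.2546^0.34 ≈ 2.3443
c* = (1 − s)·y* = (1 − 0.23) × 2.3443 ≈ 1.8051

c* = 1.805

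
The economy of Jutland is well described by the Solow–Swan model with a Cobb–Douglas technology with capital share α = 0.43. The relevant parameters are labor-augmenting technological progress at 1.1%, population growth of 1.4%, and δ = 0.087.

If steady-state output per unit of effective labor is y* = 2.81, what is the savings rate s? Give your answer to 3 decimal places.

In steady state, investment equals break-even investment: s·k^α = (n + g + δ)·k.
Since y* = [s/(n + g + δ)]^(α/(1−α)), we have s/(n + g + δ) = (y*)^((1−α)/α) = 2.81^1.3256 = 3.9337.
Therefore s = 3.9337 × (n + g + δ) = 3.9337 × 0.112 = 0.4406.

s ≈ 0.441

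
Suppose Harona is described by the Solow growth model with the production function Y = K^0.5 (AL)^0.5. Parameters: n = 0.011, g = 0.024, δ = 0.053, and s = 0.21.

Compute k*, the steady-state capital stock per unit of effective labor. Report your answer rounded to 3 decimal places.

k* ≈ 5.695

In steady state, investment equals break-even investment: s·k^α = (n + g + δ)·k.
Rearranging, k^(1−α) = s / (n + g + δ).
k^0.5 = 0.21 / (0.011 + 0.024 + 0.053) = 0.21 / 0.088 = 2.3864
k* = 2.3864^(1/0.5) ≈ 5.6949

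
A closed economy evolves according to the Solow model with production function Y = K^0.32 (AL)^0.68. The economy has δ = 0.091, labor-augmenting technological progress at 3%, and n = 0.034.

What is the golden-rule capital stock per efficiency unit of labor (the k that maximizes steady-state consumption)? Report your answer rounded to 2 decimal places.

k_gold ≈ 2.90

The golden rule sets f'(k) = n + g + δ, i.e. α·k^(α−1) = n + g + δ.
So k^(1−α) = α / (n + g + δ) = 0.32 / 0.155 = 2.0645.
k_gold = 2.0645^(1/0.68) ≈ 2.9038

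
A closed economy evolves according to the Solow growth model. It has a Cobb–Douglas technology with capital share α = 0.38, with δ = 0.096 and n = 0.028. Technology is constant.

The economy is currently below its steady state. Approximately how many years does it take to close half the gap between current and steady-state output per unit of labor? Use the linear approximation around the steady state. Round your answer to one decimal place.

Near the steady state the convergence rate is λ = (1 − α)(n + δ).
λ = (1 − 0.38) × 0.124 = 0.62 × 0.124 = 0.07688
Half-life = ln 2 / λ = 0.6931 / 0.07688 ≈ 9.02 years

about 9.0 years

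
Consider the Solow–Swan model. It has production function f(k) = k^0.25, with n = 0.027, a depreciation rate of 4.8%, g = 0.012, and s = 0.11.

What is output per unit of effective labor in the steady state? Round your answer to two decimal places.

y* ≈ 1.08

Steady state requires s·f(k) = (n + g + δ)·k, i.e. s·k^α = (n + g + δ)·k.
Rearranging, k^(1−α) = s / (n + g + δ).
k^0.75 = 0.11 / (0.027 + 0.012 + 0.048) = 0.11 / 0.087 = 1.2644
k* = 1.2644^(1/0.75) ≈ 1.3672
y* = (k*)^α = 1.3672^0.25 ≈ 1.0813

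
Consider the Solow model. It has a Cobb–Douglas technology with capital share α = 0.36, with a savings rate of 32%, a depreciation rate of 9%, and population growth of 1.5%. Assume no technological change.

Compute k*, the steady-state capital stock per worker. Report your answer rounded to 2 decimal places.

In steady state, investment equals break-even investment: s·k^α = (n + δ)·k.
Dividing both sides by k: k^(1−α) = s / (n + δ).
k^0.64 = 0.32 / (0.015 + 0.090) = 0.32 / 0.105 = 3.0476
k* = 3.0476^(1/0.64) ≈ 5.7041

k* = 5.70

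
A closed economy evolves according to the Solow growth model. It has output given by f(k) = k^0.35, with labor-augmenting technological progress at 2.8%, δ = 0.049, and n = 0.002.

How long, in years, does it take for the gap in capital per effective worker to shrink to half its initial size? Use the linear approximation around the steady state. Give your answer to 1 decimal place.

Near the steady state the convergence rate is λ = (1 − α)(n + g + δ).
λ = (1 − 0.35) × 0.079 = 0.65 × 0.079 = 0.05135
Half-life = ln 2 / λ = 0.6931 / 0.05135 ≈ 13.50 years

about 13.5 years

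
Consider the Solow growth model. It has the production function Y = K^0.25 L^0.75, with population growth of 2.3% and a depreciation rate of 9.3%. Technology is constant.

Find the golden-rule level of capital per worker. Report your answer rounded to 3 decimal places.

The golden rule sets f'(k) = n + δ, i.e. α·k^(α−1) = n + δ.
So k^(1−α) = α / (n + δ) = 0.25 / 0.116 = 2.1552.
k_gold = 2.1552^(1/0.75) ≈ 2.7839

k_gold ≈ 2.784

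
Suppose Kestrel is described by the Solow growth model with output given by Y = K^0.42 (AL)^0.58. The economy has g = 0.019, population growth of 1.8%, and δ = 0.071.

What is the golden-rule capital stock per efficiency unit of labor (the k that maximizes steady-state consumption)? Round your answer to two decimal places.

k_gold ≈ 10.40

The golden rule sets f'(k) = n + g + δ, i.e. α·k^(α−1) = n + g + δ.
So k^(1−α) = α / (n + g + δ) = 0.42 / 0.108 = 3.8889.
k_gold = 3.8889^(1/0.58) ≈ 10.3978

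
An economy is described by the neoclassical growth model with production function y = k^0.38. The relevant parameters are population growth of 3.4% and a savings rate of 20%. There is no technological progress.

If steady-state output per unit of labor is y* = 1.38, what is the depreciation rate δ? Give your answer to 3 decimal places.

δ ≈ 0.084

Steady state requires s·f(k) = (n + δ)·k, i.e. s·k^α = (n + δ)·k.
Since y* = [s/(n + δ)]^(α/(1−α)), we have s/(n + δ) = (y*)^((1−α)/α) = 1.38^1.6316 = 1.6913.
Therefore n + δ = s / 1.6913 = 0.20 / 1.6913 = 0.1183, so δ = 0.1183 − 0.034 = 0.0843.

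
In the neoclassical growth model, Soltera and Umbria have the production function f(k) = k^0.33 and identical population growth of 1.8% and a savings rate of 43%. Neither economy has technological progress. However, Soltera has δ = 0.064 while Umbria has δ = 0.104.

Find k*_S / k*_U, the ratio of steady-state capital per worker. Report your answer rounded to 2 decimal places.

Steady-state k* = [s/(n + δ)]^(1/(1−α)), so the ratio is [ (s_S/(n + δ)_S) / (s_U/(n + δ)_U) ]^1.4925.
s_S/(n + δ)_S = 0.43/0.082 = 5.2439; s_U/(n + δ)_U = 0.43/0.122 = 3.5246.
Ratio = (5.2439/3.5246)^1.4925 = 1.4878^1.4925 ≈ 1.8094

ratio ≈ 1.81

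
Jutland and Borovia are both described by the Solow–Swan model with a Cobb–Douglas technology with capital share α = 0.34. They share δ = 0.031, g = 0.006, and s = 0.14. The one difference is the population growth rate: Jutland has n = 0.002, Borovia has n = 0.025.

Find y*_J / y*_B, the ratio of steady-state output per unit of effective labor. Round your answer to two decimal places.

Steady-state y* = [s/(n + g + δ)]^(α/(1−α)), so the ratio is [ (s_J/(n + g + δ)_J) / (s_B/(n + g + δ)_B) ]^0.5152.
s_J/(n + g + δ)_J = 0.14/0.039 = 3.5897; s_B/(n + g + δ)_B = 0.14/0.062 = 2.2581.
Ratio = (3.5897/2.2581)^0.5152 = 1.5897^0.5152 ≈ 1.2697

ratio ≈ 1.27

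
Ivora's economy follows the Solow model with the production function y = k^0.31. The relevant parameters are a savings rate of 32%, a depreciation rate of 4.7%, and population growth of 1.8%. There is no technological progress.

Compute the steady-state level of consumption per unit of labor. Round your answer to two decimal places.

In steady state, investment equals break-even investment: s·k^α = (n + δ)·k.
Rearranging, k^(1−α) = s / (n + δ).
k^0.69 = 0.32 / (0.018 + 0.047) = 0.32 / 0.065 = 4.9231
k* = 4.9231^(1/0.69) ≈ 10.0750
y* = (k*)^α = 10.0750^0.31 ≈ 2.0465
c* = (1 − s)·y* = (1 − 0.32) × 2.0465 ≈ 1.3916

c* ≈ 1.39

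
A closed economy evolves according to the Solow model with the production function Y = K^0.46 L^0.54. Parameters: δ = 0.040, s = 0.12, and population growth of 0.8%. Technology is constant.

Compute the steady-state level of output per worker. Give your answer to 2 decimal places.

y* ≈ 2.18

In steady state, investment equals break-even investment: s·k^α = (n + δ)·k.
Rearranging, k^(1−α) = s / (n + δ).
k^0.54 = 0.12 / (0.008 + 0.040) = 0.12 / 0.048 = 2.5000
k* = 2.5000^(1/0.54) ≈ 5.4566
y* = (k*)^α = 5.4566^0.46 ≈ 2.1827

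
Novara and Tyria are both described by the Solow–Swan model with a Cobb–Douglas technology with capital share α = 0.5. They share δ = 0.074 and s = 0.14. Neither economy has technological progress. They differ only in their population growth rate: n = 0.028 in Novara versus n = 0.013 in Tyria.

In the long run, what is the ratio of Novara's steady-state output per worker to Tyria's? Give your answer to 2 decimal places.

ratio ≈ 0.85

Steady-state y* = [s/(n + δ)]^(α/(1−α)), so the ratio is [ (s_N/(n + δ)_N) / (s_T/(n + δ)_T) ]^1.
s_N/(n + δ)_N = 0.14/0.102 = 1.3725; s_T/(n + δ)_T = 0.14/0.087 = 1.6092.
Ratio = (1.3725/1.6092)^1 = 0.8529^1 ≈ 0.8529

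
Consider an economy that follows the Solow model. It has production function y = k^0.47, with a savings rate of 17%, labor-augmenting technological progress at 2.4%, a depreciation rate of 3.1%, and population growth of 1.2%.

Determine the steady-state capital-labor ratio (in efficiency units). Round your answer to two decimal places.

Steady state requires s·f(k) = (n + g + δ)·k, i.e. s·k^α = (n + g + δ)·k.
Dividing both sides by k: k^(1−α) = s / (n + g + δ).
k^0.53 = 0.17 / (0.012 + 0.024 + 0.031) = 0.17 / 0.067 = 2.5373
k* = 2.5373^(1/0.53) ≈ 5.7938

k* = 5.79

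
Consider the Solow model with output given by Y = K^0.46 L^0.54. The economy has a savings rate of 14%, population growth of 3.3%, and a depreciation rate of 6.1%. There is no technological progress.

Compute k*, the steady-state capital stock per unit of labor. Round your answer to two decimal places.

In steady state, investment equals break-even investment: s·k^α = (n + δ)·k.
Rearranging, k^(1−α) = s / (n + δ).
k^0.54 = 0.14 / (0.033 + 0.061) = 0.14 / 0.094 = 1.4894
k* = 1.4894^(1/0.54) ≈ 2.0912

k* = 2.09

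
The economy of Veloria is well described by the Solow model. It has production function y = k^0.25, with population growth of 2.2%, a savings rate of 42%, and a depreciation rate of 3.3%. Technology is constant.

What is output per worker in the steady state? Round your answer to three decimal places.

y* = 1.969

At the steady state, Δk = 0, so s·k^α = (n + δ)·k.
Dividing both sides by k: k^(1−α) = s / (n + δ).
k^0.75 = 0.42 / (0.022 + 0.033) = 0.42 / 0.055 = 7.6364
k* = 7.6364^(1/0.75) ≈ 15.0378
y* = (k*)^α = 15.0378^0.25 ≈ 1.9692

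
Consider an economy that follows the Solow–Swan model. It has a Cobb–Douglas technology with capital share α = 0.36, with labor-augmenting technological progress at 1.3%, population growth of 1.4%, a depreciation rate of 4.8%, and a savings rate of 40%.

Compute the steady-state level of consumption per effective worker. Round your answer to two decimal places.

c* ≈ 1.54

In steady state, investment equals break-even investment: s·k^α = (n + g + δ)·k.
Dividing both sides by k: k^(1−α) = s / (n + g + δ).
k^0.64 = 0.40 / (0.014 + 0.013 + 0.048) = 0.40 / 0.075 = 5.3333
k* = 5.3333^(1/0.64) ≈ 13.6751
y* = (k*)^α = 13.6751^0.36 ≈ 2.5641
c* = (1 − s)·y* = (1 − 0.40) × 2.5641 ≈ 1.5385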